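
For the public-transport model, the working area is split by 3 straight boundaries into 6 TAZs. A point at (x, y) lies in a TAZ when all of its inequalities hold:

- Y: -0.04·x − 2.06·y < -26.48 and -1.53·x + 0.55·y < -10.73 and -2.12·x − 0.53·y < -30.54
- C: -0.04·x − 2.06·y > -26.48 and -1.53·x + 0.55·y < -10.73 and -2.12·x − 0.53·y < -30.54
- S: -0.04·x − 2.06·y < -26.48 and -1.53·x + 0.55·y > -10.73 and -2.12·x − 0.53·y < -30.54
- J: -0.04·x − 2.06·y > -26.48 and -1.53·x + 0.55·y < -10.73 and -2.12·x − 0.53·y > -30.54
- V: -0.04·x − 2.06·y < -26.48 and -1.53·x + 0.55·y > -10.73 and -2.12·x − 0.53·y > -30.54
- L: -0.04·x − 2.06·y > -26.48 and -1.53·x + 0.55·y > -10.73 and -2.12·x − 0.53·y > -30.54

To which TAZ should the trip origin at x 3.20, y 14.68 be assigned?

V

-0.04·3.20 − 2.06·14.68 = -30.369, which is < -26.48
-1.53·3.20 + 0.55·14.68 = 3.178, which is > -10.73
-2.12·3.20 − 0.53·14.68 = -14.564, which is > -30.54
This sign pattern matches V.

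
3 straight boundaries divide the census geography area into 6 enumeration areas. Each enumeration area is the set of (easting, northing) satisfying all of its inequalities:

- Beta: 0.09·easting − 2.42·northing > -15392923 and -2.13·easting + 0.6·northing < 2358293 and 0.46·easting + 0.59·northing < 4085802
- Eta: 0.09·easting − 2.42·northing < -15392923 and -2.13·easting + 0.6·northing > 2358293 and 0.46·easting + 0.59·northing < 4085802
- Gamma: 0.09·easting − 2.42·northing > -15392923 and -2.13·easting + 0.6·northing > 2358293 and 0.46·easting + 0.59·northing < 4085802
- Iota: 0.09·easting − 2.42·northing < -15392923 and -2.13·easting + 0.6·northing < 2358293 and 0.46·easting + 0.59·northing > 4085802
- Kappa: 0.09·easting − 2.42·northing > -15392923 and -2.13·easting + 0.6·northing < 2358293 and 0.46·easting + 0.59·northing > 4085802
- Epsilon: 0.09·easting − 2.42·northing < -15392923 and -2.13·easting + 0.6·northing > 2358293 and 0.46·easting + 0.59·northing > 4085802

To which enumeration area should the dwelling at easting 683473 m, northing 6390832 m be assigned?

Eta

0.09·683473 − 2.42·6390832 = -15404300.870, which is < -15392923
-2.13·683473 + 0.6·6390832 = 2378701.710, which is > 2358293
0.46·683473 + 0.59·6390832 = 4084988.460, which is < 4085802
This sign pattern matches Eta.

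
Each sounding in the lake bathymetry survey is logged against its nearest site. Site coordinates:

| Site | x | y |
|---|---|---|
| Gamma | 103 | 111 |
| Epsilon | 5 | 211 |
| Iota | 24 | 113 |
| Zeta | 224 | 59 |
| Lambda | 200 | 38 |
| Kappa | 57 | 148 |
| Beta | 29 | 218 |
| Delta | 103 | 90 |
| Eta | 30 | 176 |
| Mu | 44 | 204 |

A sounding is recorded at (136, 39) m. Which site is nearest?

Delta

Squared distances to each site:
Gamma: 6273.000; Epsilon: 46745.000; Iota: 18020.000; Zeta: 8144.000; Lambda: 4097.000; Kappa: 18122.000; Beta: 43490.000; Delta: 3690.000; Eta: 30005.000; Mu: 35689.000.
Minimum at Delta.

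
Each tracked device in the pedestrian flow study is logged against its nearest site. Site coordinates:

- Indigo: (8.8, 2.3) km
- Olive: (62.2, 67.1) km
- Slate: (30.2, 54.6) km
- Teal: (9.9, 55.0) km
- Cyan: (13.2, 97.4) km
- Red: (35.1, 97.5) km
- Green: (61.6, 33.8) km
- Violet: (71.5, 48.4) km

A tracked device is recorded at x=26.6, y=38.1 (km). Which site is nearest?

Squared distances to each site:
Indigo: 1598.480; Olive: 2108.360; Slate: 285.210; Teal: 564.500; Cyan: 3696.050; Red: 3600.610; Green: 1243.490; Violet: 2122.100.
Minimum at Slate.

Slate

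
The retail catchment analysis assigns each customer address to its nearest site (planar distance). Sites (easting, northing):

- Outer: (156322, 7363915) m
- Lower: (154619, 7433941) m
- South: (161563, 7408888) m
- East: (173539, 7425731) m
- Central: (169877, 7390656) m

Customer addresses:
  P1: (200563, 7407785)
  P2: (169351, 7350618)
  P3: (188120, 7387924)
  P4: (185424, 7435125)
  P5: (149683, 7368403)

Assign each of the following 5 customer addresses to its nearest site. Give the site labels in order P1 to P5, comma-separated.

P1 → East (d²=1052355492.00)
P2 → Outer (d²=346565050.00)
P3 → Central (d²=340270873.00)
P4 → East (d²=229500461.00)
P5 → Outer (d²=64218465.00)

East, Outer, Central, East, Outer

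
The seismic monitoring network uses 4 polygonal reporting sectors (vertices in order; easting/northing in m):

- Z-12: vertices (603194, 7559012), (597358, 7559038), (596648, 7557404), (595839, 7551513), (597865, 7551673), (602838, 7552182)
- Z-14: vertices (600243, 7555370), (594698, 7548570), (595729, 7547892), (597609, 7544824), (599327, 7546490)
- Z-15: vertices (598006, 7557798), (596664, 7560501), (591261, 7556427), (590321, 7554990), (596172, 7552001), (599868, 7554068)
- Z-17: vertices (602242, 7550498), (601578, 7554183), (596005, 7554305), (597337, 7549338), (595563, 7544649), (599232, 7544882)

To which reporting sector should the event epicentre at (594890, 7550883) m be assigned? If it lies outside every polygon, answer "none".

Cast a ray rightward from (594890, 7550883). For each polygon, the edges (by vertex number in listed order) whose endpoints lie on opposite sides of northing = 7550883, where each meets that height, and whether that is right or left of the point:
Z-12: no edge straddles that height → 0 crossings.
Z-14: 1–2 at easting≈596584.1 (right), 5–1 at easting≈599780.2 (right) → 2 crossings.
Z-15: no edge straddles that height → 0 crossings.
Z-17: 1–2 at easting≈602172.6 (right), 3–4 at easting≈596922.7 (right) → 2 crossings.
All counts are even, so the point lies outside every listed polygon.

none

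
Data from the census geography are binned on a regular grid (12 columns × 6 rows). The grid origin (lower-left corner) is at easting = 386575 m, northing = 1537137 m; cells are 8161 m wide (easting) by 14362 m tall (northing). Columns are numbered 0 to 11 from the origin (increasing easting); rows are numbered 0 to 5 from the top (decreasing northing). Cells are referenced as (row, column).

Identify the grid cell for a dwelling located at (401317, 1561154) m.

Column index: ⌊(401317 − 386575) / 8161⌋ = ⌊1.806⌋ = 1
Row offset from origin: ⌊(1561154 − 1537137) / 14362⌋ = ⌊1.672⌋ = 1 → row 4 (counted from top)

(4, 1)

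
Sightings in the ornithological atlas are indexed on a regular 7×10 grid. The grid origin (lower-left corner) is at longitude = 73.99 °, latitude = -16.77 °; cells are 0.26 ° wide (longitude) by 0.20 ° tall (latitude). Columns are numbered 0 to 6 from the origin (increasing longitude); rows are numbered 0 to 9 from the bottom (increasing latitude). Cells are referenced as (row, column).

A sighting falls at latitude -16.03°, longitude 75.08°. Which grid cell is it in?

(3, 4)

Column index: ⌊(75.08 − 73.99) / 0.26⌋ = ⌊4.192⌋ = 4
Row offset from origin: ⌊(-16.03 − -16.77) / 0.20⌋ = ⌊3.700⌋ = 3 → row 3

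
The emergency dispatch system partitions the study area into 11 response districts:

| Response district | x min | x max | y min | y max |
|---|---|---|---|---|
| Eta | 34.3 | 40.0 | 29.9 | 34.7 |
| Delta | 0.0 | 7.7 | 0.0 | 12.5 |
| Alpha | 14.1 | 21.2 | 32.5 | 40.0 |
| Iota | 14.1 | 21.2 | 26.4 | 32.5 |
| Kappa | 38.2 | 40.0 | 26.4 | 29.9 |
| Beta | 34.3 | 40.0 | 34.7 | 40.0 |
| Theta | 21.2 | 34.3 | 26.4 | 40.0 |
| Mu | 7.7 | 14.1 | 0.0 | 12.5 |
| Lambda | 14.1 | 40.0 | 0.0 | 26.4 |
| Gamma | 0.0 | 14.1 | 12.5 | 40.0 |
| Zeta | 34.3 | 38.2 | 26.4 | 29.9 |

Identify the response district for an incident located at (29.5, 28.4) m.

Theta

The point has x = 29.5 and y = 28.4.
Only Theta satisfies 21.2 ≤ x ≤ 34.3 and 26.4 ≤ y ≤ 40.0.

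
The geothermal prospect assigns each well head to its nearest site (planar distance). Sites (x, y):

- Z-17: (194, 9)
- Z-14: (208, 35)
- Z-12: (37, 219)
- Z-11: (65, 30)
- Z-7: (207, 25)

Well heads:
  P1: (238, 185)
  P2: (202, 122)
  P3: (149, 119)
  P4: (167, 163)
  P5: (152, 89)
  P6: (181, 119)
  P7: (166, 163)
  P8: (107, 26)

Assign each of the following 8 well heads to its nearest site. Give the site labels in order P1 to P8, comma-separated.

P1 → Z-14 (d²=23400.00)
P2 → Z-14 (d²=7605.00)
P3 → Z-14 (d²=10537.00)
P4 → Z-14 (d²=18065.00)
P5 → Z-14 (d²=6052.00)
P6 → Z-14 (d²=7785.00)
P7 → Z-14 (d²=18148.00)
P8 → Z-11 (d²=1780.00)

Z-14, Z-14, Z-14, Z-14, Z-14, Z-14, Z-14, Z-11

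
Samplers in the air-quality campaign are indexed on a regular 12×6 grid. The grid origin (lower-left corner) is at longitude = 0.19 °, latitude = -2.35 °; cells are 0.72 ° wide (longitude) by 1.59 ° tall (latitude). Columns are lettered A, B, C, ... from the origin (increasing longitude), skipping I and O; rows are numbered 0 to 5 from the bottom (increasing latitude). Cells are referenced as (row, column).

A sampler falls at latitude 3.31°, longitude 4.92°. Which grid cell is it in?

(3, G)

Column index: ⌊(4.92 − 0.19) / 0.72⌋ = ⌊6.569⌋ = 6 → column G
Row offset from origin: ⌊(3.31 − -2.35) / 1.59⌋ = ⌊3.560⌋ = 3 → row 3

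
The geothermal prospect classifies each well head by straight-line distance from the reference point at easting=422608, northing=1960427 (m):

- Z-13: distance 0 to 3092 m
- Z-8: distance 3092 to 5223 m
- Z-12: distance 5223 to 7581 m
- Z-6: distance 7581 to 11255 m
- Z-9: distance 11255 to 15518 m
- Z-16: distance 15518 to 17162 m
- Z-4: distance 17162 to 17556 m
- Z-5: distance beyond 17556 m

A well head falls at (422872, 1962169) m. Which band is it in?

Distance = √((422872−422608)² + (1962169−1960427)²) = √(69696.000 + 3034564.000) = 1761.891 m.
0 ≤ 1761.891 < 3092 → Z-13.

Z-13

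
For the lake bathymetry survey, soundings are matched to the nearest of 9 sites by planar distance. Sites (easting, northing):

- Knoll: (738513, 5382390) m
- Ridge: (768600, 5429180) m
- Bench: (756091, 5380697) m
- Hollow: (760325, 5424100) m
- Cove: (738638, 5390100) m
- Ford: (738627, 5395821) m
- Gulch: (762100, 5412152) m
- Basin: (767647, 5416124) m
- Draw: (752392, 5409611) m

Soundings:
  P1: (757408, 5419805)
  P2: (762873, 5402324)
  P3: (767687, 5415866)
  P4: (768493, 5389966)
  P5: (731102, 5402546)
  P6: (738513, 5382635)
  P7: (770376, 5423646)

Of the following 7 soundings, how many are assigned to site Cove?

0

P1 → Hollow
P2 → Gulch
P3 → Basin
P4 → Bench
P5 → Ford
P6 → Knoll
P7 → Ridge
0 of the 7 go to Cove.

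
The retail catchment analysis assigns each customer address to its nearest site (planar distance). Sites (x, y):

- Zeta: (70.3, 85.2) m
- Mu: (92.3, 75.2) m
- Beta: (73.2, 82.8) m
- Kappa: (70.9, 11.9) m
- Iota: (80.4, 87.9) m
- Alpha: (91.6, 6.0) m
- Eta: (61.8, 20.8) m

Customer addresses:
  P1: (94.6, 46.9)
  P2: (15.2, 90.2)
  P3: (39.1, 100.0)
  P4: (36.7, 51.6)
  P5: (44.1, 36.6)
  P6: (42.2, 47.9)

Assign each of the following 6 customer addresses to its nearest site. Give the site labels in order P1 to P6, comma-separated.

P1 → Mu (d²=806.18)
P2 → Zeta (d²=3061.01)
P3 → Zeta (d²=1192.48)
P4 → Eta (d²=1578.65)
P5 → Eta (d²=562.93)
P6 → Eta (d²=1118.57)

Mu, Zeta, Zeta, Eta, Eta, Eta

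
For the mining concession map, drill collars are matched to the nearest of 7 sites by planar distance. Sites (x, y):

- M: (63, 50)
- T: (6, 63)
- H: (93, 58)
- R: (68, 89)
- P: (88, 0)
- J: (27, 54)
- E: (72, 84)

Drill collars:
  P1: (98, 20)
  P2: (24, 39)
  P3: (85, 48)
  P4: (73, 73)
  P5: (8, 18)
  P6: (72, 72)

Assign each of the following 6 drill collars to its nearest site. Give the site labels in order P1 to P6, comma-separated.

P, J, H, E, J, E

P1 → P (d²=500.00)
P2 → J (d²=234.00)
P3 → H (d²=164.00)
P4 → E (d²=122.00)
P5 → J (d²=1657.00)
P6 → E (d²=144.00)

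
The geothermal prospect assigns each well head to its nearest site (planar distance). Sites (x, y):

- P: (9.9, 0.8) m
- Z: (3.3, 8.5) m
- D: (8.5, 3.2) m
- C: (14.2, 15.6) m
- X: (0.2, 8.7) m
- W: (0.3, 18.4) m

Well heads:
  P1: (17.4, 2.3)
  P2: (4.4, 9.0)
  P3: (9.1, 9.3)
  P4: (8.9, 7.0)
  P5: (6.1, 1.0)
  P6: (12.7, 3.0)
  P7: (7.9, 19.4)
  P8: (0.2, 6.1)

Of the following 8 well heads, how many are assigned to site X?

P1 → P
P2 → Z
P3 → Z
P4 → D
P5 → D
P6 → P
P7 → C
P8 → X
1 of the 8 goes to X.

1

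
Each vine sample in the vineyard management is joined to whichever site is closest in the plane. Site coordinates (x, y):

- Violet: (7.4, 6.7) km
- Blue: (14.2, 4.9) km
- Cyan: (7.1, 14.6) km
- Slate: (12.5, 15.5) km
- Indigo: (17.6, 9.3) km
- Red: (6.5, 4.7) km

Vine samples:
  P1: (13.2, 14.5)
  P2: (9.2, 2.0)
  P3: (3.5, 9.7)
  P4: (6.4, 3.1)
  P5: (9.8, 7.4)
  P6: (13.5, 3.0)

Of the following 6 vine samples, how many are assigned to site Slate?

P1 → Slate
P2 → Red
P3 → Violet
P4 → Red
P5 → Violet
P6 → Blue
1 of the 6 goes to Slate.

1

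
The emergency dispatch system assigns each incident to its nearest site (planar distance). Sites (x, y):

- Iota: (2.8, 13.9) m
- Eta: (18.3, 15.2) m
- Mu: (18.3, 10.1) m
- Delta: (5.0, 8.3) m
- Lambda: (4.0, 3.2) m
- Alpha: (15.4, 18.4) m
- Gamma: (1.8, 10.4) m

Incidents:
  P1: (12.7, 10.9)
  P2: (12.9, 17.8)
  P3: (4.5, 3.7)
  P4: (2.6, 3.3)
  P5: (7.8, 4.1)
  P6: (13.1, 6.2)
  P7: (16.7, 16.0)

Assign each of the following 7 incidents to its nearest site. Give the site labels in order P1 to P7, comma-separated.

P1 → Mu (d²=32.00)
P2 → Alpha (d²=6.61)
P3 → Lambda (d²=0.50)
P4 → Lambda (d²=1.97)
P5 → Lambda (d²=15.25)
P6 → Mu (d²=42.25)
P7 → Eta (d²=3.20)

Mu, Alpha, Lambda, Lambda, Lambda, Mu, Eta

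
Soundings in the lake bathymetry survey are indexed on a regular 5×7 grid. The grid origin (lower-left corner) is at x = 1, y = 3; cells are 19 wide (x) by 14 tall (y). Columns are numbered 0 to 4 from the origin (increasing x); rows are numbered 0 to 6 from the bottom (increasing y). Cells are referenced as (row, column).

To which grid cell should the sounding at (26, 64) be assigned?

Column index: ⌊(26 − 1) / 19⌋ = ⌊1.316⌋ = 1
Row offset from origin: ⌊(64 − 3) / 14⌋ = ⌊4.357⌋ = 4 → row 4

(4, 1)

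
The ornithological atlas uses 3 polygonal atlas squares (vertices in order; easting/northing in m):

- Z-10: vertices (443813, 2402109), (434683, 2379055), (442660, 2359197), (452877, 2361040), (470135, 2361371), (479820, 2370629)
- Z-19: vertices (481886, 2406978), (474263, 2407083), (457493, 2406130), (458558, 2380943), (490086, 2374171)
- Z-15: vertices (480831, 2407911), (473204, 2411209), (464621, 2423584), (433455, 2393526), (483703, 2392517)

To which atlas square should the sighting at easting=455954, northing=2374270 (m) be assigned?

Cast a ray rightward from (455954, 2374270). For each polygon, the edges (by vertex number in listed order) whose endpoints lie on opposite sides of northing = 2374270, where each meets that height, and whether that is right or left of the point:
Z-10: 2–3 at easting≈436605.1 (left), 6–1 at easting≈475655.4 (right) → 1 crossing.
Z-19: 4–5 at easting≈489625.1 (right), 5–1 at easting≈490061.3 (right) → 2 crossings.
Z-15: no edge straddles that height → 0 crossings.
Only Z-10 has an odd count, so the point is inside Z-10.

Z-10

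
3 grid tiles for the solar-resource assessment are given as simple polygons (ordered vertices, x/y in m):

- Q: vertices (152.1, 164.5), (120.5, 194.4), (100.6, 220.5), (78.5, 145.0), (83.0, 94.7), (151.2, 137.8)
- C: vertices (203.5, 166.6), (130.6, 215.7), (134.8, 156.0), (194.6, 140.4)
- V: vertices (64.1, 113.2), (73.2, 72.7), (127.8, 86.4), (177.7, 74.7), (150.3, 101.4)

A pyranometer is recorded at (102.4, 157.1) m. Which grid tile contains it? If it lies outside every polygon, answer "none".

Q

Cast a ray rightward from (102.4, 157.1). For each polygon, the edges (by vertex number in listed order) whose endpoints lie on opposite sides of y = 157.1, where each meets that height, and whether that is right or left of the point:
Q: 3–4 at x≈82.04 (left), 6–1 at x≈151.85 (right) → 1 crossing.
C: 2–3 at x≈134.72 (right), 4–1 at x≈200.27 (right) → 2 crossings.
V: no edge straddles that height → 0 crossings.
Only Q has an odd count, so the point is inside Q.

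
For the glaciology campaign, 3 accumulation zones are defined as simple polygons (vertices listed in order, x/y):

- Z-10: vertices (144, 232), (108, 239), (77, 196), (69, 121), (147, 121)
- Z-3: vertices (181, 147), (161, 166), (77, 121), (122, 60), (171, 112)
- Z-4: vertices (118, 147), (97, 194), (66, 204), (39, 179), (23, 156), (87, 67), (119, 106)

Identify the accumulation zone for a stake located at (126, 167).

Z-10

Cast a ray rightward from (126, 167). For each polygon, the edges (by vertex number in listed order) whose endpoints lie on opposite sides of y = 167, where each meets that height, and whether that is right or left of the point:
Z-10: 3–4 at x≈73.9 (left), 5–1 at x≈145.8 (right) → 1 crossing.
Z-3: no edge straddles that height → 0 crossings.
Z-4: 1–2 at x≈109.1 (left), 4–5 at x≈30.7 (left) → 0 crossings.
Only Z-10 has an odd count, so the point is inside Z-10.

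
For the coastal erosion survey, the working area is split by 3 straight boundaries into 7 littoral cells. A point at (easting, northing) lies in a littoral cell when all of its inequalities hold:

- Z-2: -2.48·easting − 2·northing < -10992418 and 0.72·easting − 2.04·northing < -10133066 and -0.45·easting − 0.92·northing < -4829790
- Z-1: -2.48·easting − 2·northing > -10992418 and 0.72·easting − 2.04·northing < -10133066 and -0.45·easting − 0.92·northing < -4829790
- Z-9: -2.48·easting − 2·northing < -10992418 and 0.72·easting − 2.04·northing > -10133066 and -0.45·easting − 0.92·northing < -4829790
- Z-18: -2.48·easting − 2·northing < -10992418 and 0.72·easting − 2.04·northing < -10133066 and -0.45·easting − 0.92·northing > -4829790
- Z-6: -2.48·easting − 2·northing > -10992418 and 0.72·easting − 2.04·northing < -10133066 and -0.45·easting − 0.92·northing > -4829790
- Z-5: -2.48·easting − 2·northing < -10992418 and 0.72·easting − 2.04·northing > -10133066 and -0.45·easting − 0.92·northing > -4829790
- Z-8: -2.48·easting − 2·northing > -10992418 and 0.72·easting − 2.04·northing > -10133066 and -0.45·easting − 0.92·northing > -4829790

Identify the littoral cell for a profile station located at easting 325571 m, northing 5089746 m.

Z-6

-2.48·325571 − 2·5089746 = -10986908.080, which is > -10992418
0.72·325571 − 2.04·5089746 = -10148670.720, which is < -10133066
-0.45·325571 − 0.92·5089746 = -4829073.270, which is > -4829790
This sign pattern matches Z-6.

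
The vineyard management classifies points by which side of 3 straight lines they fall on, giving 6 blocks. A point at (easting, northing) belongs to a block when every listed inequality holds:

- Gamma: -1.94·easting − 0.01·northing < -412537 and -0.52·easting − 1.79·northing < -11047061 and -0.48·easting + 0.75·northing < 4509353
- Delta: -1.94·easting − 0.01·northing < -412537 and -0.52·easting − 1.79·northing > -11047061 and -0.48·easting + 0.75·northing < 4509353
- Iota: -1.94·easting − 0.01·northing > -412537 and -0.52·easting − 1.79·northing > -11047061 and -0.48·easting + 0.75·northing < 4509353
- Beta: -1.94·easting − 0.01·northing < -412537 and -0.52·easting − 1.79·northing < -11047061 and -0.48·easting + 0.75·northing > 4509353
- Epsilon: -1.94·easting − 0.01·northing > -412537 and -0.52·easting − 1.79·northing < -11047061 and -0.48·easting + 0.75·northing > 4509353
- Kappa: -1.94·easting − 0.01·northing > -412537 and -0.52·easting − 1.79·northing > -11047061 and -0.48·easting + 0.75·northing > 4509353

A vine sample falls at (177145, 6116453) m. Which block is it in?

-1.94·177145 − 0.01·6116453 = -404825.830, which is > -412537
-0.52·177145 − 1.79·6116453 = -11040566.270, which is > -11047061
-0.48·177145 + 0.75·6116453 = 4502310.150, which is < 4509353
This sign pattern matches Iota.

Iota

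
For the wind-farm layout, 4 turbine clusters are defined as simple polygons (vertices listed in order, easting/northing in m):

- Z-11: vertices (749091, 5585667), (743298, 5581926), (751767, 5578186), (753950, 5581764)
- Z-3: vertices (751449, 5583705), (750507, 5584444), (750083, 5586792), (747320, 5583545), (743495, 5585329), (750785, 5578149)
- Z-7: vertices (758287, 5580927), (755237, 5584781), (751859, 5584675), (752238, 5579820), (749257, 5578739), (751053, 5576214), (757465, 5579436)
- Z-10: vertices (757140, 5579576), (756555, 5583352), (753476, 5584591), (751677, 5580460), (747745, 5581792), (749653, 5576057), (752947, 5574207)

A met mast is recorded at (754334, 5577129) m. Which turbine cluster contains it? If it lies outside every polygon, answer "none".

Z-10

Cast a ray rightward from (754334, 5577129). For each polygon, the edges (by vertex number in listed order) whose endpoints lie on opposite sides of northing = 5577129, where each meets that height, and whether that is right or left of the point:
Z-11: no edge straddles that height → 0 crossings.
Z-3: no edge straddles that height → 0 crossings.
Z-7: 5–6 at easting≈750402.2 (left), 6–7 at easting≈752873.9 (left) → 0 crossings.
Z-10: 5–6 at easting≈749296.4 (left), 7–1 at easting≈755229.0 (right) → 1 crossing.
Only Z-10 has an odd count, so the point is inside Z-10.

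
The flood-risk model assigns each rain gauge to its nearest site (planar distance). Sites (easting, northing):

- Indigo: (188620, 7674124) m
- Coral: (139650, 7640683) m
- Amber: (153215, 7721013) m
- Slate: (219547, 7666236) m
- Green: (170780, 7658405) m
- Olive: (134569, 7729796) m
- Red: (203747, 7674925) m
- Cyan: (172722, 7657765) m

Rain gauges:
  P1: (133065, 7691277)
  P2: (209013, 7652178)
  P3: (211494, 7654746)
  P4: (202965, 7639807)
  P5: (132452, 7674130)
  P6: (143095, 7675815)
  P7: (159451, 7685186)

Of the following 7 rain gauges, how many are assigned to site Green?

2

P1 → Amber
P2 → Slate
P3 → Slate
P4 → Slate
P5 → Coral
P6 → Green
P7 → Green
2 of the 7 go to Green.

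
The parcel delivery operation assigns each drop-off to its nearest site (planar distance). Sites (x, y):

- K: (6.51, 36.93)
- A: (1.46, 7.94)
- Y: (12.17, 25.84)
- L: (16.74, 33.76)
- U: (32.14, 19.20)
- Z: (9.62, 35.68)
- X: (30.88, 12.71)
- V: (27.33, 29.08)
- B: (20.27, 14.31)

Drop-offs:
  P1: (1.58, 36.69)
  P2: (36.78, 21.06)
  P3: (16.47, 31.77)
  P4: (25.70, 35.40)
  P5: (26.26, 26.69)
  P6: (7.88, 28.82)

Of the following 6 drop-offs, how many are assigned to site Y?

P1 → K
P2 → U
P3 → L
P4 → V
P5 → V
P6 → Y
1 of the 6 goes to Y.

1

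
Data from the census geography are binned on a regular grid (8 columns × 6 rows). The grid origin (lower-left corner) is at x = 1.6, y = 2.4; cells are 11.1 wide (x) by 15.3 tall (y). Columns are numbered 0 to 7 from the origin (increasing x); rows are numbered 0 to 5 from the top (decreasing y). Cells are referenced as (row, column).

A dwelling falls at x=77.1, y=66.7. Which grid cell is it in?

(1, 6)

Column index: ⌊(77.1 − 1.6) / 11.1⌋ = ⌊6.802⌋ = 6
Row offset from origin: ⌊(66.7 − 2.4) / 15.3⌋ = ⌊4.203⌋ = 4 → row 1 (counted from top)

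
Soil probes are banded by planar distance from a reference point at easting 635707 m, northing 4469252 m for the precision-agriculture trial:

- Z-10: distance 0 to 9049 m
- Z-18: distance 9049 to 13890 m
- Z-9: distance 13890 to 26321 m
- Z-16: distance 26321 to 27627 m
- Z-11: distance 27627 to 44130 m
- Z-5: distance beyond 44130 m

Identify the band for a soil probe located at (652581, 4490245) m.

Distance = √((652581−635707)² + (4490245−4469252)²) = √(284731876.000 + 440706049.000) = 26933.955 m.
26321 ≤ 26933.955 < 27627 → Z-16.

Z-16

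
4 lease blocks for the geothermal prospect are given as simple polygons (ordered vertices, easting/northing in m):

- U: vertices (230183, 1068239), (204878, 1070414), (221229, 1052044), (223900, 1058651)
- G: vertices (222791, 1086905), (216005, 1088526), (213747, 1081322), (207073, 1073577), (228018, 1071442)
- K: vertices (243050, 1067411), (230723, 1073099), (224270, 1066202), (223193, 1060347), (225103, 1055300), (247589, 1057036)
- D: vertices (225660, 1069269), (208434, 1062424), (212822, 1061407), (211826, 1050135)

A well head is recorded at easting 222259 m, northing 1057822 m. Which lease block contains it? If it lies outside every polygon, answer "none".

Cast a ray rightward from (222259, 1057822). For each polygon, the edges (by vertex number in listed order) whose endpoints lie on opposite sides of northing = 1057822, where each meets that height, and whether that is right or left of the point:
U: 2–3 at easting≈216086.0 (left), 3–4 at easting≈223564.9 (right) → 1 crossing.
G: no edge straddles that height → 0 crossings.
K: 4–5 at easting≈224148.6 (right), 6–1 at easting≈247245.1 (right) → 2 crossings.
D: 3–4 at easting≈212505.2 (left), 4–1 at easting≈217383.7 (left) → 0 crossings.
Only U has an odd count, so the point is inside U.

U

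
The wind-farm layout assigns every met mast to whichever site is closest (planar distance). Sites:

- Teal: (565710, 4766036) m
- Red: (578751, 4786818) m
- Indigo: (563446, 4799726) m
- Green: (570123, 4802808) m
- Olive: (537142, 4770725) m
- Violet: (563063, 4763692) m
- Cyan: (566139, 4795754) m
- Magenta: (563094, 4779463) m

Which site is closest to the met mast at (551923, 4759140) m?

Violet

Squared distances to each site:
Teal: 237636185.000; Red: 1485813268.000; Indigo: 1780002925.000; Green: 2238134224.000; Olive: 352690186.000; Violet: 144820304.000; Cyan: 1542679652.000; Magenta: 537815570.000.
Minimum at Violet.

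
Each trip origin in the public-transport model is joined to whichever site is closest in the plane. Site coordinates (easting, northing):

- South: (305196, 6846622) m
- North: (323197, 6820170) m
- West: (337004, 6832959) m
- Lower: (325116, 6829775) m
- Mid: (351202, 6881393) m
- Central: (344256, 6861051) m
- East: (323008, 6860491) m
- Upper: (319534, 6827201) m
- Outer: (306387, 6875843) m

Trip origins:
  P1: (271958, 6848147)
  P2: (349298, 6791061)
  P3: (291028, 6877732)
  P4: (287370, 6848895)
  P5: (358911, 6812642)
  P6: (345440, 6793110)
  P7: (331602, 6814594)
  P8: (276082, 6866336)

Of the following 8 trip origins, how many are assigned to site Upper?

0

P1 → South
P2 → North
P3 → Outer
P4 → South
P5 → West
P6 → North
P7 → North
P8 → Outer
0 of the 8 go to Upper.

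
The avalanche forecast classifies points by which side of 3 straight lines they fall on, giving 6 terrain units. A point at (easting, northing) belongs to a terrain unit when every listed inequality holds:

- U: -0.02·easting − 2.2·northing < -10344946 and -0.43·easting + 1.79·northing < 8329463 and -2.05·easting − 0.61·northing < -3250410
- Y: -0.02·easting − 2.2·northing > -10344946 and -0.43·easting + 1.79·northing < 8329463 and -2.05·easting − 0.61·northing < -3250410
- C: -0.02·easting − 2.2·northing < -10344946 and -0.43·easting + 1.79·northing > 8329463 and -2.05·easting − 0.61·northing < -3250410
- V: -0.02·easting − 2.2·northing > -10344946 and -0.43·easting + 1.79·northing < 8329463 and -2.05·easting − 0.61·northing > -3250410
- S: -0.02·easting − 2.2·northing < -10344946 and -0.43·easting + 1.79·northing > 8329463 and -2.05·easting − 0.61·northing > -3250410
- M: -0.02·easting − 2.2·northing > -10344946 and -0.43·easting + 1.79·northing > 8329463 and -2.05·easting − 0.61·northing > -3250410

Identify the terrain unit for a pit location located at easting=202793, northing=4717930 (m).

-0.02·202793 − 2.2·4717930 = -10383501.860, which is < -10344946
-0.43·202793 + 1.79·4717930 = 8357893.710, which is > 8329463
-2.05·202793 − 0.61·4717930 = -3293662.950, which is < -3250410
This sign pattern matches C.

C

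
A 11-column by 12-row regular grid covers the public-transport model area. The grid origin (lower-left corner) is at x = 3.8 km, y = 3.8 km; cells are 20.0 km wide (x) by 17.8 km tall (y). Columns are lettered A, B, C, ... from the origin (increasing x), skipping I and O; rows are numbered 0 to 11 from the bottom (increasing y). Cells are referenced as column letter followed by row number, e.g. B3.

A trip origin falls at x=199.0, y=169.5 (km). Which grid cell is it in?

K9

Column index: ⌊(199.0 − 3.8) / 20.0⌋ = ⌊9.760⌋ = 9 → column K
Row offset from origin: ⌊(169.5 − 3.8) / 17.8⌋ = ⌊9.309⌋ = 9 → row 9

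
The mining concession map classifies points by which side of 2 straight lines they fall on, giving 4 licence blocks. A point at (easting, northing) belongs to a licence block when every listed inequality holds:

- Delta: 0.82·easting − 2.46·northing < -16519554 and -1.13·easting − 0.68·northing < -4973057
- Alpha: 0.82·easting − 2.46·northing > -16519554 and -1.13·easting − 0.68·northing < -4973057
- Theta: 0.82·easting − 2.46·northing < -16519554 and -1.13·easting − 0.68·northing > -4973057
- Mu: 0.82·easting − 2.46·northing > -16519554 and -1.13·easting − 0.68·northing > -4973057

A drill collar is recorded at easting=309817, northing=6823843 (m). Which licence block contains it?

Delta

0.82·309817 − 2.46·6823843 = -16532603.840, which is < -16519554
-1.13·309817 − 0.68·6823843 = -4990306.450, which is < -4973057
This sign pattern matches Delta.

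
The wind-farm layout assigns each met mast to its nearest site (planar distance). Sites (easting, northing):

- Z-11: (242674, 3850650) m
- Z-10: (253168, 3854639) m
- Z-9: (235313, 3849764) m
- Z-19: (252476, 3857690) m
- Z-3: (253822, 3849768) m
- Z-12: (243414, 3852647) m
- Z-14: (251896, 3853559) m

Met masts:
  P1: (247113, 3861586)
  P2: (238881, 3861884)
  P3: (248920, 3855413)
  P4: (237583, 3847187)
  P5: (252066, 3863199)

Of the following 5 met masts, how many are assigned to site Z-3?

0

P1 → Z-19
P2 → Z-12
P3 → Z-14
P4 → Z-9
P5 → Z-19
0 of the 5 go to Z-3.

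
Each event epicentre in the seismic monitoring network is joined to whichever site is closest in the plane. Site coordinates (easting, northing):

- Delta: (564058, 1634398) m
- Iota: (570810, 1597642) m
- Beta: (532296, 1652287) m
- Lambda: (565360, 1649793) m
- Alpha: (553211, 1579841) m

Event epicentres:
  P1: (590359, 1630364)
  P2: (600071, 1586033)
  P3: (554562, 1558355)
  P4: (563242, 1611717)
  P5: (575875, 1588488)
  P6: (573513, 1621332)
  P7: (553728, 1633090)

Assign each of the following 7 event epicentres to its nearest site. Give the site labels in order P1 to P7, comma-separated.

Delta, Iota, Alpha, Iota, Iota, Delta, Delta

P1 → Delta (d²=708015757.00)
P2 → Iota (d²=990975002.00)
P3 → Alpha (d²=463473397.00)
P4 → Iota (d²=255380249.00)
P5 → Iota (d²=109449941.00)
P6 → Delta (d²=260117381.00)
P7 → Delta (d²=108419764.00)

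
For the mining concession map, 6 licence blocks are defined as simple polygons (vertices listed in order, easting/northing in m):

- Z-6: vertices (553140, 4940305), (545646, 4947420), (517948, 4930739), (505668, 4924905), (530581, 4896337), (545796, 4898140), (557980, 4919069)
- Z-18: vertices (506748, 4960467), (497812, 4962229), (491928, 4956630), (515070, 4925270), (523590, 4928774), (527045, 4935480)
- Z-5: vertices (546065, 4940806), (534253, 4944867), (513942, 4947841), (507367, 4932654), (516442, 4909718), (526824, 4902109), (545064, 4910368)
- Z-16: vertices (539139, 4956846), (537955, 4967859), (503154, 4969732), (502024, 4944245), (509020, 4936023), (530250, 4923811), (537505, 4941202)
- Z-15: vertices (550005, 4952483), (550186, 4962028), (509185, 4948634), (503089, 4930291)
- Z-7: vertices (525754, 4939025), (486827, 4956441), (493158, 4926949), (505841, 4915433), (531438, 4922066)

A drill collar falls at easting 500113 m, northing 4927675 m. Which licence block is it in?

Z-7

Cast a ray rightward from (500113, 4927675). For each polygon, the edges (by vertex number in listed order) whose endpoints lie on opposite sides of northing = 4927675, where each meets that height, and whether that is right or left of the point:
Z-6: 3–4 at easting≈511498.6 (right), 7–1 at easting≈556018.6 (right) → 2 crossings.
Z-18: 3–4 at easting≈513295.2 (right), 4–5 at easting≈520917.8 (right) → 2 crossings.
Z-5: 4–5 at easting≈509337.0 (right), 7–1 at easting≈545633.2 (right) → 2 crossings.
Z-16: 5–6 at easting≈523532.6 (right), 6–7 at easting≈531861.9 (right) → 2 crossings.
Z-15: no edge straddles that height → 0 crossings.
Z-7: 2–3 at easting≈493002.2 (left), 5–1 at easting≈529558.1 (right) → 1 crossing.
Only Z-7 has an odd count, so the point is inside Z-7.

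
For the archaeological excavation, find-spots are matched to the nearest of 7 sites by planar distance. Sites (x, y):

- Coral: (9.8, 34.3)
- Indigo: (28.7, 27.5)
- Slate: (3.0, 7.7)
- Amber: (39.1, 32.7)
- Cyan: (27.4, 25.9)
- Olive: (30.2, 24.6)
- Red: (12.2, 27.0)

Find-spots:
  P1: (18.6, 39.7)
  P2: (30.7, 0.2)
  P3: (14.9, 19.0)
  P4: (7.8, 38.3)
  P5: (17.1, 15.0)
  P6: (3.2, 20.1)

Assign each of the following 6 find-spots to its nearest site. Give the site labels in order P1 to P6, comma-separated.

P1 → Coral (d²=106.60)
P2 → Olive (d²=595.61)
P3 → Red (d²=71.29)
P4 → Coral (d²=20.00)
P5 → Red (d²=168.01)
P6 → Red (d²=128.61)

Coral, Olive, Red, Coral, Red, Red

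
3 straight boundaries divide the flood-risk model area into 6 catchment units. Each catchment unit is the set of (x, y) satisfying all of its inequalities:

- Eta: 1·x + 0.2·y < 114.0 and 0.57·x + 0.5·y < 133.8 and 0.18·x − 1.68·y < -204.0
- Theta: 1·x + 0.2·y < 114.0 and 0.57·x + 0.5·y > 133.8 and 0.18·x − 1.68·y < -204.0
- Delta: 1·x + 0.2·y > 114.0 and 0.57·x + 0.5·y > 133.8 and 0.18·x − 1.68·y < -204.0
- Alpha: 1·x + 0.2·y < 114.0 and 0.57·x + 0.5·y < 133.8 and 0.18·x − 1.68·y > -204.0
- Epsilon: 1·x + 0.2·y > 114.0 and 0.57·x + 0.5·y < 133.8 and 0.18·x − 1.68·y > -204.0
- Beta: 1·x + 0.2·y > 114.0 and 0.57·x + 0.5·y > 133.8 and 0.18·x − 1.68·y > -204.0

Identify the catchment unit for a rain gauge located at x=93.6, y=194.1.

1·93.6 + 0.2·194.1 = 132.420, which is > 114.0
0.57·93.6 + 0.5·194.1 = 150.402, which is > 133.8
0.18·93.6 − 1.68·194.1 = -309.240, which is < -204.0
This sign pattern matches Delta.

Delta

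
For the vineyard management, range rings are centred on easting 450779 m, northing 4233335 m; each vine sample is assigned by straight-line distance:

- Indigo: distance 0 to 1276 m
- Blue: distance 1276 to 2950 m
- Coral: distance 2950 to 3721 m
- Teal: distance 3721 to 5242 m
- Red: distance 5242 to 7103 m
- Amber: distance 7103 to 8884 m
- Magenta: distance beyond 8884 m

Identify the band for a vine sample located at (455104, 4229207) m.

Distance = √((455104−450779)² + (4229207−4233335)²) = √(18705625.000 + 17040384.000) = 5978.797 m.
5242 ≤ 5978.797 < 7103 → Red.

Red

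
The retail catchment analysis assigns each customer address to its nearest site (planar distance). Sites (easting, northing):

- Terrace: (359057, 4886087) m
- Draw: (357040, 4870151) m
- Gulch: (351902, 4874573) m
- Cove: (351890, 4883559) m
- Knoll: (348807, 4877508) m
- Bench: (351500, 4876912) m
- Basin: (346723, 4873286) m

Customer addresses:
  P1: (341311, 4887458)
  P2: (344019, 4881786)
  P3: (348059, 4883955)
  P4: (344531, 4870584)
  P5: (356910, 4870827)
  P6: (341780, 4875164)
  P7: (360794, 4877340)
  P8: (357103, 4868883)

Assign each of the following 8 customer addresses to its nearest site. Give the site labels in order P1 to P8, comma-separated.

Cove, Knoll, Cove, Basin, Draw, Basin, Draw, Draw

P1 → Cove (d²=127117442.00)
P2 → Knoll (d²=41226228.00)
P3 → Cove (d²=14833377.00)
P4 → Basin (d²=12105668.00)
P5 → Draw (d²=473876.00)
P6 → Basin (d²=27960133.00)
P7 → Draw (d²=65774237.00)
P8 → Draw (d²=1611793.00)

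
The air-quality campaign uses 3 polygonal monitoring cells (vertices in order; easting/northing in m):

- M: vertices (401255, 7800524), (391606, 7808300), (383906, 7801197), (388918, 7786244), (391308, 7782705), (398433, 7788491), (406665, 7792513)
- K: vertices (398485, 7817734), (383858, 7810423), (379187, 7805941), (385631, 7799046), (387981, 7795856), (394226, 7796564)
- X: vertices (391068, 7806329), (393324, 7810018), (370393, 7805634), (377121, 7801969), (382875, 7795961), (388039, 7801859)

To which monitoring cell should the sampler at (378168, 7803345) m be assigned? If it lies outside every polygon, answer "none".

X

Cast a ray rightward from (378168, 7803345). For each polygon, the edges (by vertex number in listed order) whose endpoints lie on opposite sides of northing = 7803345, where each meets that height, and whether that is right or left of the point:
M: 1–2 at easting≈397754.5 (right), 2–3 at easting≈386234.5 (right) → 2 crossings.
K: 3–4 at easting≈381613.2 (right), 6–1 at easting≈395590.2 (right) → 2 crossings.
X: 3–4 at easting≈374595.0 (left), 6–1 at easting≈389046.0 (right) → 1 crossing.
Only X has an odd count, so the point is inside X.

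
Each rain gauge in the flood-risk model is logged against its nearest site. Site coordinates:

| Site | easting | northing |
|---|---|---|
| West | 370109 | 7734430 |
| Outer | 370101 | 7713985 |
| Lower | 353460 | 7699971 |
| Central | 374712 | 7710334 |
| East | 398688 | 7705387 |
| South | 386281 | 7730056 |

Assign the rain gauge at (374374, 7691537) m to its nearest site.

Squared distances to each site:
West: 1857999674.000; Outer: 522171233.000; Lower: 508527752.000; Central: 353441453.000; East: 782993096.000; South: 1625490010.000.
Minimum at Central.

Central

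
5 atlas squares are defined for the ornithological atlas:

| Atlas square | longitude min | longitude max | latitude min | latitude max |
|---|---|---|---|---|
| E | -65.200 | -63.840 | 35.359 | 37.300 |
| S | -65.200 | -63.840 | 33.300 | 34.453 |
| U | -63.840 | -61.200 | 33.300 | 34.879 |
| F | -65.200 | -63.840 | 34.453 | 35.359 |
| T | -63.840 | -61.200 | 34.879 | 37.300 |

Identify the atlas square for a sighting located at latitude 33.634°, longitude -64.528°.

The point has longitude = -64.528 and latitude = 33.634.
Only S satisfies -65.200 ≤ longitude ≤ -63.840 and 33.300 ≤ latitude ≤ 34.453.

S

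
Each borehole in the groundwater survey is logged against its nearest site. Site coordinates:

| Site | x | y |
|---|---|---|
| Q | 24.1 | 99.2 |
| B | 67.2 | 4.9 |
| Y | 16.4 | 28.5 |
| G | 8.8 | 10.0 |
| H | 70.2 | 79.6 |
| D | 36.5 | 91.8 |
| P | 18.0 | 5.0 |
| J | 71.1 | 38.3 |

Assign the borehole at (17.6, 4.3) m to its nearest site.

P

Squared distances to each site:
Q: 9048.260; B: 2460.520; Y: 587.080; G: 109.930; H: 8436.850; D: 8013.460; P: 0.650; J: 4018.250.
Minimum at P.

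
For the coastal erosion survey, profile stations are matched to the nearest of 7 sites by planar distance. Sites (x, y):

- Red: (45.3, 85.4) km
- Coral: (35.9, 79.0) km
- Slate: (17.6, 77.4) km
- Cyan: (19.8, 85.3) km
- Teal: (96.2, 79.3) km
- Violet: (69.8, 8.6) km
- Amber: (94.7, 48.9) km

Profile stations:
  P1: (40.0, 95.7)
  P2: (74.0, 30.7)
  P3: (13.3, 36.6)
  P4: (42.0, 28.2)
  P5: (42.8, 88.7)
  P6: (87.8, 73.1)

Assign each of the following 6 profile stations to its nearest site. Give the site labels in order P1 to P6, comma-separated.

Red, Violet, Slate, Violet, Red, Teal

P1 → Red (d²=134.18)
P2 → Violet (d²=506.05)
P3 → Slate (d²=1683.13)
P4 → Violet (d²=1157.00)
P5 → Red (d²=17.14)
P6 → Teal (d²=109.00)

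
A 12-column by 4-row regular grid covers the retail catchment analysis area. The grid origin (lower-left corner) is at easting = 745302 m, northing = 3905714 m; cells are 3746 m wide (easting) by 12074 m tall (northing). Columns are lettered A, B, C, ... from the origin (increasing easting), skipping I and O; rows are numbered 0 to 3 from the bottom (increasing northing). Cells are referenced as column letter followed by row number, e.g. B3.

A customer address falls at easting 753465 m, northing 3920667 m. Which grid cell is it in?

C1

Column index: ⌊(753465 − 745302) / 3746⌋ = ⌊2.179⌋ = 2 → column C
Row offset from origin: ⌊(3920667 − 3905714) / 12074⌋ = ⌊1.238⌋ = 1 → row 1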